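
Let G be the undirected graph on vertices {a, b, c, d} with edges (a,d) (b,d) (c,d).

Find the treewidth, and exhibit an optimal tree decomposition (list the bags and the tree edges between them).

The largest bag has 2 vertices, giving width 1; this decomposition certifies tw(G) ≤ 1. G has an edge, so its treewidth is at least 1. The upper and lower bounds meet at 1, so that is the treewidth.

Treewidth 1.
One optimal decomposition is:
Bags: B1 = {b, d}  B2 = {c, d}  B3 = {a, d}
Tree: B1–B2, B1–B3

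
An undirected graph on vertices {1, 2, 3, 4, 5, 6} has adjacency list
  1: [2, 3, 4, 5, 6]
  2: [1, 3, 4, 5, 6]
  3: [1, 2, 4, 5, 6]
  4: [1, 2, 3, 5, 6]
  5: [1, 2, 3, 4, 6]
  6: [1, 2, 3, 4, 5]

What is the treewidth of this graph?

A width-5 tree decomposition is:
Bags: B1 = {1, 2, 3, 4, 5, 6}
Tree: (single bag)
A single bag containing all 6 vertices is trivially a valid decomposition of width 5. Conversely, {1, 2, 3, 4, 5, 6} is a clique of size 6, and the vertices of any clique must share a bag in every tree decomposition; so some bag has ≥ 6 vertices and tw(G) ≥ 5. Combining the bounds, tw(G) = 5.

5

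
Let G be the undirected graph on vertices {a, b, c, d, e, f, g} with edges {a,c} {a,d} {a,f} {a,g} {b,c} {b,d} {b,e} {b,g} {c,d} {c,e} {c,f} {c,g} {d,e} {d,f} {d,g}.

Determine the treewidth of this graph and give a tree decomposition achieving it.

Every bag has size at most 4, so the width is 4 − 1 = 3 and tw(G) ≤ 3. For the lower bound, the 4 vertices {a, c, d, g} are pairwise adjacent, and any tree decomposition puts a clique entirely inside one bag — forcing width ≥ 3. Therefore the treewidth is 3.

Treewidth 3.
One optimal decomposition is:
Bags: B1 = {b, c, d, g}  B2 = {b, c, d, e}  B3 = {a, c, d, g}  B4 = {a, c, d, f}
Tree: B1–B2, B1–B3, B3–B4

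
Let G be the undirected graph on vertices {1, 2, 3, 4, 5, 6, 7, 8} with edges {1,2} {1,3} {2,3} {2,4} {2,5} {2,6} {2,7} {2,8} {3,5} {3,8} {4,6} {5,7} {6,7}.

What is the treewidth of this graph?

A width-2 tree decomposition is:
Bags: B1 = {1, 2, 3}  B2 = {2, 3, 5}  B3 = {2, 5, 7}  B4 = {2, 3, 8}  B5 = {2, 6, 7}  B6 = {2, 4, 6}
Tree: B1–B2, B2–B3, B2–B4, B3–B5, B5–B6
Each bag holds 3 vertices, so the decomposition has width 2, which upper-bounds the treewidth. For the lower bound, the 3 vertices {2, 3, 8} are pairwise adjacent, and any tree decomposition puts a clique entirely inside one bag — forcing width ≥ 2. Combining the bounds, tw(G) = 2.

2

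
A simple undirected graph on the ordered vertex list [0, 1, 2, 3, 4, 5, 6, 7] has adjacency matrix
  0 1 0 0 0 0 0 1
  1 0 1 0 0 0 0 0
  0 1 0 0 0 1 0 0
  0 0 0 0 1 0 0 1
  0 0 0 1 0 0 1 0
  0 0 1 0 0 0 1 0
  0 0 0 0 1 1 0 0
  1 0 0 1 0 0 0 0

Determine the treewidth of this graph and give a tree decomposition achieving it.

Treewidth 2.
One optimal decomposition is:
Bags: B1 = {0, 1, 7}  B2 = {1, 2, 7}  B3 = {2, 5, 7}  B4 = {5, 6, 7}  B5 = {4, 6, 7}  B6 = {3, 4, 7}
Tree: B1–B2, B2–B3, B3–B4, B4–B5, B5–B6

The largest bag has 3 vertices, giving width 2; this decomposition certifies tw(G) ≤ 2. For the lower bound, G contains the cycle 7–0–1–2–5–6–4–3–7, so G is not a forest; only forests have treewidth ≤ 1, hence tw(G) ≥ 2. Combining the bounds, tw(G) = 2.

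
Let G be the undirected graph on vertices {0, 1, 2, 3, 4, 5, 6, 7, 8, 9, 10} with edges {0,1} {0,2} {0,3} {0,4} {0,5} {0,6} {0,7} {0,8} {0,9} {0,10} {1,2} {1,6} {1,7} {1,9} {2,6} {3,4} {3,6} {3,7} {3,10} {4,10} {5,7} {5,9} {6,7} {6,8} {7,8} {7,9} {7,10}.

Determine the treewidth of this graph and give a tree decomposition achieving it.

The largest bag has 4 vertices, giving width 3; this decomposition certifies tw(G) ≤ 3. For the lower bound, the 4 vertices {0, 1, 2, 6} are pairwise adjacent, and any tree decomposition puts a clique entirely inside one bag — forcing width ≥ 3. The upper and lower bounds meet at 3, so that is the treewidth.

Treewidth 3.
One optimal decomposition is:
Bags: B1 = {0, 1, 6, 7}  B2 = {0, 3, 6, 7}  B3 = {0, 1, 2, 6}  B4 = {0, 6, 7, 8}  B5 = {0, 1, 7, 9}  B6 = {0, 5, 7, 9}  B7 = {0, 3, 7, 10}  B8 = {0, 3, 4, 10}
Tree: B1–B2, B1–B3, B1–B4, B1–B5, B5–B6, B2–B7, B7–B8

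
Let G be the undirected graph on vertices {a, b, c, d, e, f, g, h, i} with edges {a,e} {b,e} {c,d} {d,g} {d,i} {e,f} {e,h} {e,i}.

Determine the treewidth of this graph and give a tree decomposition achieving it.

The largest bag has 2 vertices, giving width 1; this decomposition certifies tw(G) ≤ 1. Any graph with an edge has treewidth ≥ 1, and G has the edge d–i. Hence tw(G) = 1 exactly.

Treewidth 1.
One optimal decomposition is:
Bags: B1 = {d, i}  B2 = {e, i}  B3 = {e, h}  B4 = {c, d}  B5 = {b, e}  B6 = {d, g}  B7 = {e, f}  B8 = {a, e}
Tree: B1–B2, B2–B3, B1–B4, B3–B5, B4–B6, B5–B7, B3–B8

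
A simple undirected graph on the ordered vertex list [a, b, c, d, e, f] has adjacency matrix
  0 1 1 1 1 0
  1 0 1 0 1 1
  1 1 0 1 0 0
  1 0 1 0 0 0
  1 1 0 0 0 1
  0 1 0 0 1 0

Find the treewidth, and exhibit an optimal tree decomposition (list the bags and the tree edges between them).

Treewidth 2.
One optimal decomposition is:
Bags: B1 = {a, b, e}  B2 = {b, e, f}  B3 = {a, b, c}  B4 = {a, c, d}
Tree: B1–B2, B1–B3, B3–B4

Every bag has size at most 3, so the width is 3 − 1 = 2 and tw(G) ≤ 2. Conversely, {a, b, e} is a clique of size 3, and the vertices of any clique must share a bag in every tree decomposition; so some bag has ≥ 3 vertices and tw(G) ≥ 2. The upper and lower bounds meet at 2, so that is the treewidth.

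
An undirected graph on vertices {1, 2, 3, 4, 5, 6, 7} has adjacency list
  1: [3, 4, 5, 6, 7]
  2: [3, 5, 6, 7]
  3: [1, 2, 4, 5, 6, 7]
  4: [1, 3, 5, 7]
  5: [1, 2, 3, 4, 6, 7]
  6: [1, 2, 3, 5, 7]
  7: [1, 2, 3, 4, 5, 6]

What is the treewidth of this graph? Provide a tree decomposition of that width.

The largest bag has 5 vertices, giving width 4; this decomposition certifies tw(G) ≤ 4. Conversely, {1, 3, 4, 5, 7} is a clique of size 5, and the vertices of any clique must share a bag in every tree decomposition; so some bag has ≥ 5 vertices and tw(G) ≥ 4. Therefore the treewidth is 4.

Treewidth 4.
One such decomposition:
Bags: B1 = {1, 3, 5, 6, 7}  B2 = {2, 3, 5, 6, 7}  B3 = {1, 3, 4, 5, 7}
Tree: B1–B2, B1–B3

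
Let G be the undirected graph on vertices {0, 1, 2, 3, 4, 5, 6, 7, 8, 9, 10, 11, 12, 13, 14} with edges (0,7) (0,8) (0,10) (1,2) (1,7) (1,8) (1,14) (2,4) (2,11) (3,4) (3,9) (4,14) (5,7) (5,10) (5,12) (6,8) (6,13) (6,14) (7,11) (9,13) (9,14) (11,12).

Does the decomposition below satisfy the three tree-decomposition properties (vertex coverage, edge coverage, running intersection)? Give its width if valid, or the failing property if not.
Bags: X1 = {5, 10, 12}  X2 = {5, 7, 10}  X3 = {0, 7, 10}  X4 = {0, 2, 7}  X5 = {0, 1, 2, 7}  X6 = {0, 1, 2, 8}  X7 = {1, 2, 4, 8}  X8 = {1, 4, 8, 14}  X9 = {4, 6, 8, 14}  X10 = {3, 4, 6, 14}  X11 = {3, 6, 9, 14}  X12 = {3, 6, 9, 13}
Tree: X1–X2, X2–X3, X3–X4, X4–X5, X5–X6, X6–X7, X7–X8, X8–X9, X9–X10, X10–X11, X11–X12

A tree decomposition must satisfy three properties: every vertex lies in some bag; for every edge, both endpoints lie together in some bag; and for every vertex, the bags containing it form a connected subtree. Here vertex 11 appears in no bag, so the decomposition is invalid.

No — vertex 11 appears in no bag.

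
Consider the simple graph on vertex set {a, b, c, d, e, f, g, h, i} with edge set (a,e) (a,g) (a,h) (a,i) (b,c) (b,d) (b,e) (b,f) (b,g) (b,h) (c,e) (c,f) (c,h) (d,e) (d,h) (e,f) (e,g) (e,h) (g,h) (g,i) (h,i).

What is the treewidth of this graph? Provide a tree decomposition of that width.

Each bag holds 4 vertices, so the decomposition has width 3, which upper-bounds the treewidth. For the lower bound, the 4 vertices {a, e, g, h} are pairwise adjacent, and any tree decomposition puts a clique entirely inside one bag — forcing width ≥ 3. The upper and lower bounds meet at 3, so that is the treewidth.

Treewidth 3.
Bags: B1 = {a, g, h, i}  B2 = {a, e, g, h}  B3 = {b, e, g, h}  B4 = {b, c, e, h}  B5 = {b, d, e, h}  B6 = {b, c, e, f}
Tree: B1–B2, B2–B3, B3–B4, B4–B5, B4–B6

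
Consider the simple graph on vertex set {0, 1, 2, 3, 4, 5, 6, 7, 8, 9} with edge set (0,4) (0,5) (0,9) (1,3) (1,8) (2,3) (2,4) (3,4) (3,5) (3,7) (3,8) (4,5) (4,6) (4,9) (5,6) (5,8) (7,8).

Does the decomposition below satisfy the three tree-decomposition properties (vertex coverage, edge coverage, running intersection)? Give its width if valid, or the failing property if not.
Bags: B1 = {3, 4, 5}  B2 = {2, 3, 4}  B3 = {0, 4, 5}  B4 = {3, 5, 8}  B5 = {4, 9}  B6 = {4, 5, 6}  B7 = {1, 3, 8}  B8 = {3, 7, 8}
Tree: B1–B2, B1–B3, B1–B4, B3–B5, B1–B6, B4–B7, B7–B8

A tree decomposition must satisfy three properties: every vertex lies in some bag; for every edge, both endpoints lie together in some bag; and for every vertex, the bags containing it form a connected subtree. Here edge (0,9) lies in no bag, so the decomposition is invalid.

No — edge (0,9) lies in no bag.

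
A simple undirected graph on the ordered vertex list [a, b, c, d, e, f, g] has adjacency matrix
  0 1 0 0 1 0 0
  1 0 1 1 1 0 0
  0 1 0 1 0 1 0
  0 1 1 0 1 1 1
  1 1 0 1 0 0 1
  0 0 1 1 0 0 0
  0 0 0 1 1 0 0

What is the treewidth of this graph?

A width-2 tree decomposition is:
Bags: B1 = {b, d, e}  B2 = {d, e, g}  B3 = {a, b, e}  B4 = {b, c, d}  B5 = {c, d, f}
Tree: B1–B2, B1–B3, B1–B4, B4–B5
Every bag has size at most 3, so the width is 3 − 1 = 2 and tw(G) ≤ 2. For the lower bound, the 3 vertices {d, e, g} are pairwise adjacent, and any tree decomposition puts a clique entirely inside one bag — forcing width ≥ 2. Combining the bounds, tw(G) = 2.

2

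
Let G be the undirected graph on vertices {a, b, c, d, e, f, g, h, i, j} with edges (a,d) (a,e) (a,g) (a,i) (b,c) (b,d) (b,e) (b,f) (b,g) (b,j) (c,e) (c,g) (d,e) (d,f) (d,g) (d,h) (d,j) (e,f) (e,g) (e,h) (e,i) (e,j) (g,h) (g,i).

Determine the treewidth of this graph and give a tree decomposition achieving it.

The largest bag has 4 vertices, giving width 3; this decomposition certifies tw(G) ≤ 3. On the other hand G contains the 4-clique {d, e, g, h}. A clique must lie in a single bag of any decomposition, so no decomposition can have width below 3. Hence tw(G) = 3 exactly.

Treewidth 3.
One optimal decomposition is:
Bags: B1 = {a, d, e, g}  B2 = {d, e, g, h}  B3 = {b, d, e, g}  B4 = {b, d, e, j}  B5 = {b, d, e, f}  B6 = {a, e, g, i}  B7 = {b, c, e, g}
Tree: B1–B2, B1–B3, B3–B4, B3–B5, B1–B6, B3–B7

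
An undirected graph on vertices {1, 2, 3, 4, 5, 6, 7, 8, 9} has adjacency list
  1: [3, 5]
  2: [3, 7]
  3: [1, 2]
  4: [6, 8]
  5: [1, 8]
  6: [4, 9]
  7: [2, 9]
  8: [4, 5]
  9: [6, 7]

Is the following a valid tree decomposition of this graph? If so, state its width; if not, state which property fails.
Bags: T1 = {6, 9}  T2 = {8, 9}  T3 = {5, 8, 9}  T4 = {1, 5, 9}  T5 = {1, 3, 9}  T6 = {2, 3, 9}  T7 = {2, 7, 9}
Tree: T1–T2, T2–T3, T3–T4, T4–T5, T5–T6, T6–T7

No — vertex 4 appears in no bag.

A tree decomposition must satisfy three properties: every vertex lies in some bag; for every edge, both endpoints lie together in some bag; and for every vertex, the bags containing it form a connected subtree. Here vertex 4 appears in no bag, so the decomposition is invalid.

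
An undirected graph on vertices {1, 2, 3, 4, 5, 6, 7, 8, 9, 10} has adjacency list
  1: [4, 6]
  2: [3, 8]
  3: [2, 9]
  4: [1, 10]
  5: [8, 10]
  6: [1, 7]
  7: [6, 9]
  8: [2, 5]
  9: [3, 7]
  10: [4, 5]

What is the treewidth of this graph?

A width-2 tree decomposition is:
Bags: B1 = {2, 3, 9}  B2 = {2, 7, 9}  B3 = {2, 6, 7}  B4 = {1, 2, 6}  B5 = {1, 2, 4}  B6 = {2, 4, 10}  B7 = {2, 5, 10}  B8 = {2, 5, 8}
Tree: B1–B2, B2–B3, B3–B4, B4–B5, B5–B6, B6–B7, B7–B8
The largest bag has 3 vertices, giving width 2; this decomposition certifies tw(G) ≤ 2. Since 2–3–9–7–6–1–4–10–5–8–2 is a cycle in G, G is not acyclic. Forests are exactly the graphs of treewidth ≤ 1, so tw(G) ≥ 2. Therefore the treewidth is 2.

2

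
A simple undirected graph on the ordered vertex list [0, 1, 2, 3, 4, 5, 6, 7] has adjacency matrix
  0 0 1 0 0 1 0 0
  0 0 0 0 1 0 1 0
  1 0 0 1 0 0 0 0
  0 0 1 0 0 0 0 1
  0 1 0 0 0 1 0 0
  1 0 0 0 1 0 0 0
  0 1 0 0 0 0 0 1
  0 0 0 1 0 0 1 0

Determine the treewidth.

2

A width-2 tree decomposition is:
Bags: B1 = {0, 4, 5}  B2 = {0, 1, 4}  B3 = {0, 1, 6}  B4 = {0, 6, 7}  B5 = {0, 3, 7}  B6 = {0, 2, 3}
Tree: B1–B2, B2–B3, B3–B4, B4–B5, B5–B6
Each bag holds 3 vertices, so the decomposition has width 2, which upper-bounds the treewidth. For the lower bound, G contains the cycle 0–5–4–1–6–7–3–2–0, so G is not a forest; only forests have treewidth ≤ 1, hence tw(G) ≥ 2. The upper and lower bounds meet at 2, so that is the treewidth.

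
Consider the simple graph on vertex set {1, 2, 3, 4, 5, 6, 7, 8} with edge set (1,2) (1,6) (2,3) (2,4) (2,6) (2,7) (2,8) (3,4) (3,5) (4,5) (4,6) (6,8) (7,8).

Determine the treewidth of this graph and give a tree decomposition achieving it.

Every bag has size at most 3, so the width is 3 − 1 = 2 and tw(G) ≤ 2. Conversely, {2, 3, 4} is a clique of size 3, and the vertices of any clique must share a bag in every tree decomposition; so some bag has ≥ 3 vertices and tw(G) ≥ 2. Therefore the treewidth is 2.

Treewidth 2.
One such decomposition:
Bags: B1 = {2, 4, 6}  B2 = {1, 2, 6}  B3 = {2, 6, 8}  B4 = {2, 3, 4}  B5 = {2, 7, 8}  B6 = {3, 4, 5}
Tree: B1–B2, B1–B3, B1–B4, B3–B5, B4–B6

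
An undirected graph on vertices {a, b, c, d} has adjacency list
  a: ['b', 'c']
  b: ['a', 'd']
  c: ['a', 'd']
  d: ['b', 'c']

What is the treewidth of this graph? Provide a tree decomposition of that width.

Each bag holds 3 vertices, so the decomposition has width 2, which upper-bounds the treewidth. Since c–d–b–a–c is a cycle in G, G is not acyclic. Forests are exactly the graphs of treewidth ≤ 1, so tw(G) ≥ 2. Hence tw(G) = 2 exactly.

Treewidth 2.
One optimal decomposition is:
Bags: B1 = {b, c, d}  B2 = {a, b, c}
Tree: B1–B2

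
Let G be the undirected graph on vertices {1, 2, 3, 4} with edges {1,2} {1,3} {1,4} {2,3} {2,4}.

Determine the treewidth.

A width-2 tree decomposition is:
Bags: B1 = {1, 2, 3}  B2 = {1, 2, 4}
Tree: B1–B2
Each bag holds 3 vertices, so the decomposition has width 2, which upper-bounds the treewidth. For the lower bound, the 3 vertices {1, 2, 3} are pairwise adjacent, and any tree decomposition puts a clique entirely inside one bag — forcing width ≥ 2. Combining the bounds, tw(G) = 2.

2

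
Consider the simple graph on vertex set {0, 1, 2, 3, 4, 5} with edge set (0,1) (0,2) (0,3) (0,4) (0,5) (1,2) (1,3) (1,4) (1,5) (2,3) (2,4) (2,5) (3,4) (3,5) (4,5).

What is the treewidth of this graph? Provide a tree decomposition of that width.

Treewidth 5.
One such decomposition:
Bags: B1 = {0, 1, 2, 3, 4, 5}
Tree: (single bag)

With just one bag of size 6, the width is 6 − 1 = 5, so tw(G) ≤ 5. For the lower bound, the 6 vertices {0, 1, 2, 3, 4, 5} are pairwise adjacent, and any tree decomposition puts a clique entirely inside one bag — forcing width ≥ 5. Combining the bounds, tw(G) = 5.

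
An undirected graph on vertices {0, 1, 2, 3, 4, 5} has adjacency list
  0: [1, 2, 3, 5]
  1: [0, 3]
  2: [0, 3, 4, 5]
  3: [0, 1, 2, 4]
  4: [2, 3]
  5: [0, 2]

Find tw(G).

2

A width-2 tree decomposition is:
Bags: B1 = {0, 1, 3}  B2 = {0, 2, 3}  B3 = {0, 2, 5}  B4 = {2, 3, 4}
Tree: B1–B2, B2–B3, B2–B4
The largest bag has 3 vertices, giving width 2; this decomposition certifies tw(G) ≤ 2. On the other hand G contains the 3-clique {0, 1, 3}. A clique must lie in a single bag of any decomposition, so no decomposition can have width below 2. Therefore the treewidth is 2.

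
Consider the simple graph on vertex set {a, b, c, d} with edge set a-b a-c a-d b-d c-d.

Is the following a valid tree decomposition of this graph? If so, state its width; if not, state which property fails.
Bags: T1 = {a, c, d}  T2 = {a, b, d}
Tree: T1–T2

Yes; width 2.

Every vertex of G appears in some bag (union = {a, b, c, d}); every edge is covered by a bag; and for each vertex v the set of bags containing v is connected in the bag tree. The decomposition is therefore valid. The largest bag has 3 vertices, so the width is 2.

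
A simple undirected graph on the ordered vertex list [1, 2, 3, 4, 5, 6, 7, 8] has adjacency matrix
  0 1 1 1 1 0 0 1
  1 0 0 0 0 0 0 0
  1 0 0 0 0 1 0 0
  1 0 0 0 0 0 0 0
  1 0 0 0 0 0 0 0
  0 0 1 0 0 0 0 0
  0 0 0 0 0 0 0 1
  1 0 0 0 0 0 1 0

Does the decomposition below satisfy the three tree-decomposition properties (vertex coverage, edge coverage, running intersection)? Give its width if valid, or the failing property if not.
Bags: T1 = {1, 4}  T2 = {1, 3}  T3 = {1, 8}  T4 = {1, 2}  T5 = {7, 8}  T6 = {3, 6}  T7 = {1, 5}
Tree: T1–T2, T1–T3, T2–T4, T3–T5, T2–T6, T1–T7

Vertex coverage: the bags together contain {1, 2, 3, 4, 5, 6, 7, 8}, the full vertex set. Edge coverage: each edge of G has both endpoints in at least one bag. Running intersection: for every vertex, the bags containing it form a connected subtree. All three properties hold, so this is a valid tree decomposition of width max|bag| − 1 = 1, and hence tw(G) ≤ 1.

Yes; width 1.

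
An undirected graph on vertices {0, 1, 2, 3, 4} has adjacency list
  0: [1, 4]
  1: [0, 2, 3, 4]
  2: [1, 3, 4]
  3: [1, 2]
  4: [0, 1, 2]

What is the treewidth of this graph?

A width-2 tree decomposition is:
Bags: B1 = {1, 2, 3}  B2 = {1, 2, 4}  B3 = {0, 1, 4}
Tree: B1–B2, B2–B3
The largest bag has 3 vertices, giving width 2; this decomposition certifies tw(G) ≤ 2. Conversely, {0, 1, 4} is a clique of size 3, and the vertices of any clique must share a bag in every tree decomposition; so some bag has ≥ 3 vertices and tw(G) ≥ 2. The upper and lower bounds meet at 2, so that is the treewidth.

2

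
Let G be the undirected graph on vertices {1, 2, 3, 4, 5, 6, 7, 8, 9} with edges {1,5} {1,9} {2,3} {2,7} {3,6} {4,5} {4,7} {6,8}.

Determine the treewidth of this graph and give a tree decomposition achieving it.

Each bag holds 2 vertices, so the decomposition has width 1, which upper-bounds the treewidth. Since G has at least one edge (e.g. 9–1), it is not an edgeless graph, so tw(G) ≥ 1. The upper and lower bounds meet at 1, so that is the treewidth.

Treewidth 1.
One optimal decomposition is:
Bags: B1 = {1, 9}  B2 = {1, 5}  B3 = {4, 5}  B4 = {4, 7}  B5 = {2, 7}  B6 = {2, 3}  B7 = {3, 6}  B8 = {6, 8}
Tree: B1–B2, B2–B3, B3–B4, B4–B5, B5–B6, B6–B7, B7–B8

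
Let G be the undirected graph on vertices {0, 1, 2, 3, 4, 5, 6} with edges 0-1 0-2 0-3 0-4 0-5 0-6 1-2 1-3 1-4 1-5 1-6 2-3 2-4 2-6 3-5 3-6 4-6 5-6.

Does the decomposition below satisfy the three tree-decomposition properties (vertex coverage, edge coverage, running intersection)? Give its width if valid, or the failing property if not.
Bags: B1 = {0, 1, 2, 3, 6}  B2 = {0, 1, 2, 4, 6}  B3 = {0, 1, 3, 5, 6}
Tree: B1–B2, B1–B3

Checking the three conditions: (i) the bags cover all of {0, 1, 2, 3, 4, 5, 6}; (ii) for each edge, some bag contains both endpoints; (iii) the bags containing any fixed vertex form a subtree. All hold, so the decomposition is valid with width 5 − 1 = 4.

Yes; width 4.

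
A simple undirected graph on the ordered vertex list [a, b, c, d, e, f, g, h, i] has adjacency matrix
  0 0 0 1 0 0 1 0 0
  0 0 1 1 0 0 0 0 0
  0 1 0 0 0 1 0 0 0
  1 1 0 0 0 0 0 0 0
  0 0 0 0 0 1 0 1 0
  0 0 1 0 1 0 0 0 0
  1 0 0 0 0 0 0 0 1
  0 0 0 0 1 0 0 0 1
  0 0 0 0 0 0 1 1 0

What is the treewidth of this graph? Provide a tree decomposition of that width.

Treewidth 2.
One optimal decomposition is:
Bags: B1 = {a, d, g}  B2 = {b, d, g}  B3 = {b, c, g}  B4 = {c, f, g}  B5 = {e, f, g}  B6 = {e, g, h}  B7 = {g, h, i}
Tree: B1–B2, B2–B3, B3–B4, B4–B5, B5–B6, B6–B7

The largest bag has 3 vertices, giving width 2; this decomposition certifies tw(G) ≤ 2. The edges g–a–d–b–c–f–e–h–i–g form a cycle, so G is not a tree and its treewidth is at least 2. The upper and lower bounds meet at 2, so that is the treewidth.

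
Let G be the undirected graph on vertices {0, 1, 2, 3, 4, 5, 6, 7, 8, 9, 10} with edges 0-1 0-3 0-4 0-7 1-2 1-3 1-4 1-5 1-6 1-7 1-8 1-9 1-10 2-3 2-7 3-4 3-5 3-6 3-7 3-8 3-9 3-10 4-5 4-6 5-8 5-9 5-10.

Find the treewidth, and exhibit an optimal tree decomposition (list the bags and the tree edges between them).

The largest bag has 4 vertices, giving width 3; this decomposition certifies tw(G) ≤ 3. For the lower bound, the 4 vertices {0, 1, 3, 4} are pairwise adjacent, and any tree decomposition puts a clique entirely inside one bag — forcing width ≥ 3. Hence tw(G) = 3 exactly.

Treewidth 3.
One optimal decomposition is:
Bags: B1 = {0, 1, 3, 7}  B2 = {1, 2, 3, 7}  B3 = {0, 1, 3, 4}  B4 = {1, 3, 4, 5}  B5 = {1, 3, 5, 9}  B6 = {1, 3, 5, 8}  B7 = {1, 3, 4, 6}  B8 = {1, 3, 5, 10}
Tree: B1–B2, B1–B3, B3–B4, B4–B5, B4–B6, B3–B7, B6–B8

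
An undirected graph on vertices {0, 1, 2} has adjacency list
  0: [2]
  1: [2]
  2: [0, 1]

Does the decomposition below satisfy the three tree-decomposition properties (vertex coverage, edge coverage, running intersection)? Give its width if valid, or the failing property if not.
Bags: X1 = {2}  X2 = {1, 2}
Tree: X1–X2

No — vertex 0 appears in no bag.

A tree decomposition must satisfy three properties: every vertex lies in some bag; for every edge, both endpoints lie together in some bag; and for every vertex, the bags containing it form a connected subtree. Here vertex 0 appears in no bag, so the decomposition is invalid.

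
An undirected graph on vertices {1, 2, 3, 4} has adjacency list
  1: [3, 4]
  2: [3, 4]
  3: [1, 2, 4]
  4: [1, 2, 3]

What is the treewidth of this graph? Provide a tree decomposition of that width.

Treewidth 2.
One optimal decomposition is:
Bags: B1 = {1, 3, 4}  B2 = {2, 3, 4}
Tree: B1–B2

The largest bag has 3 vertices, giving width 2; this decomposition certifies tw(G) ≤ 2. For the lower bound, the 3 vertices {1, 3, 4} are pairwise adjacent, and any tree decomposition puts a clique entirely inside one bag — forcing width ≥ 2. Therefore the treewidth is 2.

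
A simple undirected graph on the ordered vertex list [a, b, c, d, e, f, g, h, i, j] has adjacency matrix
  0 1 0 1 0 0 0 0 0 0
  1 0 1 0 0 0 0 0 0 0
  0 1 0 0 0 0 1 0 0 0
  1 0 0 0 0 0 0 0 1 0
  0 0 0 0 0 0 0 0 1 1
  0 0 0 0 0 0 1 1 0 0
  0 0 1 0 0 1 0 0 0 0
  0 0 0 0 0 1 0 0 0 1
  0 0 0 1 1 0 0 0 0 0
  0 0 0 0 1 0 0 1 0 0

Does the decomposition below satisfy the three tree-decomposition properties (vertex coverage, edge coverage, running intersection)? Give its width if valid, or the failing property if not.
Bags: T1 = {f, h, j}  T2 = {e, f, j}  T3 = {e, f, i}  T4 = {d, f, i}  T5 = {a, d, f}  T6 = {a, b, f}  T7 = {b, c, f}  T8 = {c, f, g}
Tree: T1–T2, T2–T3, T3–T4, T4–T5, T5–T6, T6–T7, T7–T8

Every vertex of G appears in some bag (union = {a, b, c, d, e, f, g, h, i, j}); every edge is covered by a bag; and for each vertex v the set of bags containing v is connected in the bag tree. The decomposition is therefore valid. The largest bag has 3 vertices, so the width is 2.

Yes; width 2.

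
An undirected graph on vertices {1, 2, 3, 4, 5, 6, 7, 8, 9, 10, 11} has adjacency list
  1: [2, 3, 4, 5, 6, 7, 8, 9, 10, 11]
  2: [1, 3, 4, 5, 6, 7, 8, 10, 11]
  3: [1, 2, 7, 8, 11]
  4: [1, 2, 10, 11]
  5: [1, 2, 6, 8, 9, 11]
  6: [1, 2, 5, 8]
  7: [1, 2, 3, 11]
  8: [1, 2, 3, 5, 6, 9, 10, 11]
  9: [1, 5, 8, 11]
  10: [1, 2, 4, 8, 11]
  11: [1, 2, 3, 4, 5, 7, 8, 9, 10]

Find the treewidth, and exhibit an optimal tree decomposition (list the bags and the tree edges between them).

Each bag holds 5 vertices, so the decomposition has width 4, which upper-bounds the treewidth. On the other hand G contains the 5-clique {1, 5, 8, 9, 11}. A clique must lie in a single bag of any decomposition, so no decomposition can have width below 4. Hence tw(G) = 4 exactly.

Treewidth 4.
Bags: B1 = {1, 2, 3, 8, 11}  B2 = {1, 2, 8, 10, 11}  B3 = {1, 2, 4, 10, 11}  B4 = {1, 2, 5, 8, 11}  B5 = {1, 5, 8, 9, 11}  B6 = {1, 2, 3, 7, 11}  B7 = {1, 2, 5, 6, 8}
Tree: B1–B2, B2–B3, B2–B4, B4–B5, B1–B6, B4–B7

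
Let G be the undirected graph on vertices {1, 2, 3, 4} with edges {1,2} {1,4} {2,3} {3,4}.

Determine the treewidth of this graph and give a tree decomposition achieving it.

Treewidth 2.
Bags: B1 = {1, 3, 4}  B2 = {1, 2, 3}
Tree: B1–B2

Each bag holds 3 vertices, so the decomposition has width 2, which upper-bounds the treewidth. Since 3–4–1–2–3 is a cycle in G, G is not acyclic. Forests are exactly the graphs of treewidth ≤ 1, so tw(G) ≥ 2. Hence tw(G) = 2 exactly.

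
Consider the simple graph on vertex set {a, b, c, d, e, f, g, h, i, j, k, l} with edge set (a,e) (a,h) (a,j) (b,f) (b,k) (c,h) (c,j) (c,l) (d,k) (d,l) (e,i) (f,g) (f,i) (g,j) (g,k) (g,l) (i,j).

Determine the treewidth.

3

A width-3 tree decomposition is:
Bags: B1 = {b, d, f, k}  B2 = {d, f, g, k}  B3 = {d, f, g, l}  B4 = {f, g, i, l}  B5 = {g, i, j, l}  B6 = {c, i, j, l}  B7 = {c, e, i, j}  B8 = {a, c, e, j}  B9 = {a, c, e, h}
Tree: B1–B2, B2–B3, B3–B4, B4–B5, B5–B6, B6–B7, B7–B8, B8–B9
The largest bag has 4 vertices, giving width 3; this decomposition certifies tw(G) ≤ 3. For the lower bound: the 4 vertex sets {b,d,k}, {f}, {g}, {c,i,j,l} are disjoint, each induces a connected subgraph, and every pair is joined by at least one edge of G. Contracting each set to a single vertex therefore yields K_{4} as a minor, and since treewidth is minor-monotone, tw(G) ≥ tw(K_{4}) = 3. Hence tw(G) = 3 exactly.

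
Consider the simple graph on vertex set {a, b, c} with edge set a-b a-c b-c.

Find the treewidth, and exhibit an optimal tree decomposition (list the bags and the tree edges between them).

With just one bag of size 3, the width is 3 − 1 = 2, so tw(G) ≤ 2. On the other hand G contains the 3-clique {a, b, c}. A clique must lie in a single bag of any decomposition, so no decomposition can have width below 2. Hence tw(G) = 2 exactly.

Treewidth 2.
Bags: B1 = {a, b, c}
Tree: (single bag)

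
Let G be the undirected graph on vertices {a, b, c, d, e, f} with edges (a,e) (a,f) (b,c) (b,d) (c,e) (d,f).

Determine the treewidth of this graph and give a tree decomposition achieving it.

Treewidth 2.
Bags: B1 = {a, d, f}  B2 = {a, d, e}  B3 = {c, d, e}  B4 = {b, c, d}
Tree: B1–B2, B2–B3, B3–B4

Each bag holds 3 vertices, so the decomposition has width 2, which upper-bounds the treewidth. The edges d–f–a–e–c–b–d form a cycle, so G is not a tree and its treewidth is at least 2. The upper and lower bounds meet at 2, so that is the treewidth.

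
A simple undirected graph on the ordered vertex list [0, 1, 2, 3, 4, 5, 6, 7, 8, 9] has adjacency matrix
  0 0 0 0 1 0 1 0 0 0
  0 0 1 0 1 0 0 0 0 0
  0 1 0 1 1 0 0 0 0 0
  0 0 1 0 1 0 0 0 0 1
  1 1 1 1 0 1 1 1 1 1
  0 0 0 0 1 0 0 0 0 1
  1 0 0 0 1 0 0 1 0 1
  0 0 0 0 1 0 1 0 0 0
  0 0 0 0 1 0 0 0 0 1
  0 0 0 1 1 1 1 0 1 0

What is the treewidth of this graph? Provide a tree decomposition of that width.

The largest bag has 3 vertices, giving width 2; this decomposition certifies tw(G) ≤ 2. On the other hand G contains the 3-clique {0, 4, 6}. A clique must lie in a single bag of any decomposition, so no decomposition can have width below 2. Combining the bounds, tw(G) = 2.

Treewidth 2.
One such decomposition:
Bags: B1 = {4, 5, 9}  B2 = {4, 6, 9}  B3 = {3, 4, 9}  B4 = {4, 8, 9}  B5 = {2, 3, 4}  B6 = {0, 4, 6}  B7 = {4, 6, 7}  B8 = {1, 2, 4}
Tree: B1–B2, B2–B3, B1–B4, B3–B5, B2–B6, B6–B7, B5–B8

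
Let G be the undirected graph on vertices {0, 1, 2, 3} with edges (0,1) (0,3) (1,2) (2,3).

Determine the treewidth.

2

A width-2 tree decomposition is:
Bags: B1 = {0, 2, 3}  B2 = {0, 1, 2}
Tree: B1–B2
Each bag holds 3 vertices, so the decomposition has width 2, which upper-bounds the treewidth. For the lower bound, G contains the cycle 0–3–2–1–0, so G is not a forest; only forests have treewidth ≤ 1, hence tw(G) ≥ 2. Hence tw(G) = 2 exactly.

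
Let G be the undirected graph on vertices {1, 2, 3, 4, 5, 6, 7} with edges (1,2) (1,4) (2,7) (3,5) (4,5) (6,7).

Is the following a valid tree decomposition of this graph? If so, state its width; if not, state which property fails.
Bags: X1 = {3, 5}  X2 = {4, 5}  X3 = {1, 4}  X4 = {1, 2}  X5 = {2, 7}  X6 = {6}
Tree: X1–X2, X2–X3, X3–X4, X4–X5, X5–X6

No — edge (7,6) lies in no bag.

A tree decomposition must satisfy three properties: every vertex lies in some bag; for every edge, both endpoints lie together in some bag; and for every vertex, the bags containing it form a connected subtree. Here edge (7,6) lies in no bag, so the decomposition is invalid.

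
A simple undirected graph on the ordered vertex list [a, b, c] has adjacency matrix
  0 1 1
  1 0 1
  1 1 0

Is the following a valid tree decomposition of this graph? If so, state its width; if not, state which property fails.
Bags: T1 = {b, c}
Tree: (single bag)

No — vertex a appears in no bag.

A tree decomposition must satisfy three properties: every vertex lies in some bag; for every edge, both endpoints lie together in some bag; and for every vertex, the bags containing it form a connected subtree. Here vertex a appears in no bag, so the decomposition is invalid.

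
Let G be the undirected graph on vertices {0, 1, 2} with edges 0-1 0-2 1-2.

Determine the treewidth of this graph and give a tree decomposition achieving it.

Treewidth 2.
One optimal decomposition is:
Bags: B1 = {0, 1, 2}
Tree: (single bag)

A single bag containing all 3 vertices is trivially a valid decomposition of width 2. Conversely, {0, 1, 2} is a clique of size 3, and the vertices of any clique must share a bag in every tree decomposition; so some bag has ≥ 3 vertices and tw(G) ≥ 2. Combining the bounds, tw(G) = 2.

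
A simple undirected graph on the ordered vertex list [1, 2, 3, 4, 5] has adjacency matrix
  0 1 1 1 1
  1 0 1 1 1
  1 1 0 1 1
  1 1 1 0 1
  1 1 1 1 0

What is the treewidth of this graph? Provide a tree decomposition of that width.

With just one bag of size 5, the width is 5 − 1 = 4, so tw(G) ≤ 4. Conversely, {1, 2, 3, 4, 5} is a clique of size 5, and the vertices of any clique must share a bag in every tree decomposition; so some bag has ≥ 5 vertices and tw(G) ≥ 4. Therefore the treewidth is 4.

Treewidth 4.
One such decomposition:
Bags: B1 = {1, 2, 3, 4, 5}
Tree: (single bag)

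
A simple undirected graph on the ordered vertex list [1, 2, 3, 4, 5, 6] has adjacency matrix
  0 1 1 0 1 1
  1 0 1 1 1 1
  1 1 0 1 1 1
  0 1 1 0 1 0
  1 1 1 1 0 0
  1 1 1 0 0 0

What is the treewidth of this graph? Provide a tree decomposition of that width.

Every bag has size at most 4, so the width is 4 − 1 = 3 and tw(G) ≤ 3. On the other hand G contains the 4-clique {1, 2, 3, 5}. A clique must lie in a single bag of any decomposition, so no decomposition can have width below 3. Therefore the treewidth is 3.

Treewidth 3.
Bags: B1 = {1, 2, 3, 6}  B2 = {1, 2, 3, 5}  B3 = {2, 3, 4, 5}
Tree: B1–B2, B2–B3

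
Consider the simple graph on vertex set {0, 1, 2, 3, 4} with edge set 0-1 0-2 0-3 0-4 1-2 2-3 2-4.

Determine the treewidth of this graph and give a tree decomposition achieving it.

The largest bag has 3 vertices, giving width 2; this decomposition certifies tw(G) ≤ 2. On the other hand G contains the 3-clique {0, 1, 2}. A clique must lie in a single bag of any decomposition, so no decomposition can have width below 2. Therefore the treewidth is 2.

Treewidth 2.
Bags: B1 = {0, 2, 3}  B2 = {0, 2, 4}  B3 = {0, 1, 2}
Tree: B1–B2, B2–B3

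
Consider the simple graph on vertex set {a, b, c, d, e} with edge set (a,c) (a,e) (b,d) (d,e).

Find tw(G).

A width-1 tree decomposition is:
Bags: B1 = {b, d}  B2 = {d, e}  B3 = {a, e}  B4 = {a, c}
Tree: B1–B2, B2–B3, B3–B4
The largest bag has 2 vertices, giving width 1; this decomposition certifies tw(G) ≤ 1. G has an edge, so its treewidth is at least 1. The upper and lower bounds meet at 1, so that is the treewidth.

1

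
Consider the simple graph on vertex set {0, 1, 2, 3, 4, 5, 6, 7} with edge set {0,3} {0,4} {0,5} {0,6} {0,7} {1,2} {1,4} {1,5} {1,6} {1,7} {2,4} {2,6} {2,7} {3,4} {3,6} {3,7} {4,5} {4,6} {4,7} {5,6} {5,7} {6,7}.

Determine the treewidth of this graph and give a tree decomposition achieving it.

The largest bag has 5 vertices, giving width 4; this decomposition certifies tw(G) ≤ 4. Conversely, {0, 3, 4, 6, 7} is a clique of size 5, and the vertices of any clique must share a bag in every tree decomposition; so some bag has ≥ 5 vertices and tw(G) ≥ 4. Hence tw(G) = 4 exactly.

Treewidth 4.
One such decomposition:
Bags: B1 = {1, 4, 5, 6, 7}  B2 = {0, 4, 5, 6, 7}  B3 = {0, 3, 4, 6, 7}  B4 = {1, 2, 4, 6, 7}
Tree: B1–B2, B2–B3, B1–B4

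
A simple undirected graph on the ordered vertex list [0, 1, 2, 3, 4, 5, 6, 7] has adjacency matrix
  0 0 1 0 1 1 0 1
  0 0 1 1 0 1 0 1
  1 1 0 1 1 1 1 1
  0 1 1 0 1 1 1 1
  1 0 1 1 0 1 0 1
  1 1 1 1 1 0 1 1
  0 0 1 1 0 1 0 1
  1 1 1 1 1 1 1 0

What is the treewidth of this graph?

4

A width-4 tree decomposition is:
Bags: B1 = {2, 3, 4, 5, 7}  B2 = {0, 2, 4, 5, 7}  B3 = {1, 2, 3, 5, 7}  B4 = {2, 3, 5, 6, 7}
Tree: B1–B2, B1–B3, B3–B4
Each bag holds 5 vertices, so the decomposition has width 4, which upper-bounds the treewidth. Conversely, {0, 2, 4, 5, 7} is a clique of size 5, and the vertices of any clique must share a bag in every tree decomposition; so some bag has ≥ 5 vertices and tw(G) ≥ 4. Hence tw(G) = 4 exactly.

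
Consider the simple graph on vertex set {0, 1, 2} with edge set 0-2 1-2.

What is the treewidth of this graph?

A width-1 tree decomposition is:
Bags: B1 = {1, 2}  B2 = {0, 2}
Tree: B1–B2
Every bag has size at most 2, so the width is 2 − 1 = 1 and tw(G) ≤ 1. G has an edge, so its treewidth is at least 1. The upper and lower bounds meet at 1, so that is the treewidth.

1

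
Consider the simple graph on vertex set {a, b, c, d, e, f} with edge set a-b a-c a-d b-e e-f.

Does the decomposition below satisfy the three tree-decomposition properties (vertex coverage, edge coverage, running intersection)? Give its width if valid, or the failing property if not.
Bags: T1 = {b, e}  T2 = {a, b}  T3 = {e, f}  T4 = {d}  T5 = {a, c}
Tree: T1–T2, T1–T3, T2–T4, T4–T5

A tree decomposition must satisfy three properties: every vertex lies in some bag; for every edge, both endpoints lie together in some bag; and for every vertex, the bags containing it form a connected subtree. Here edge (a,d) lies in no bag, so the decomposition is invalid.

No — edge (a,d) lies in no bag.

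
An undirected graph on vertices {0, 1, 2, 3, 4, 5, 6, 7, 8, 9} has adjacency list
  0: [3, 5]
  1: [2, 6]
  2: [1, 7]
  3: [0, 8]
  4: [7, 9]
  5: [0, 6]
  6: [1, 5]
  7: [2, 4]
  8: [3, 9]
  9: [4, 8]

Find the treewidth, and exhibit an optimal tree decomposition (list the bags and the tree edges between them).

The largest bag has 3 vertices, giving width 2; this decomposition certifies tw(G) ≤ 2. Since 1–2–7–4–9–8–3–0–5–6–1 is a cycle in G, G is not acyclic. Forests are exactly the graphs of treewidth ≤ 1, so tw(G) ≥ 2. Combining the bounds, tw(G) = 2.

Treewidth 2.
Bags: B1 = {1, 2, 7}  B2 = {1, 4, 7}  B3 = {1, 4, 9}  B4 = {1, 8, 9}  B5 = {1, 3, 8}  B6 = {0, 1, 3}  B7 = {0, 1, 5}  B8 = {1, 5, 6}
Tree: B1–B2, B2–B3, B3–B4, B4–B5, B5–B6, B6–B7, B7–B8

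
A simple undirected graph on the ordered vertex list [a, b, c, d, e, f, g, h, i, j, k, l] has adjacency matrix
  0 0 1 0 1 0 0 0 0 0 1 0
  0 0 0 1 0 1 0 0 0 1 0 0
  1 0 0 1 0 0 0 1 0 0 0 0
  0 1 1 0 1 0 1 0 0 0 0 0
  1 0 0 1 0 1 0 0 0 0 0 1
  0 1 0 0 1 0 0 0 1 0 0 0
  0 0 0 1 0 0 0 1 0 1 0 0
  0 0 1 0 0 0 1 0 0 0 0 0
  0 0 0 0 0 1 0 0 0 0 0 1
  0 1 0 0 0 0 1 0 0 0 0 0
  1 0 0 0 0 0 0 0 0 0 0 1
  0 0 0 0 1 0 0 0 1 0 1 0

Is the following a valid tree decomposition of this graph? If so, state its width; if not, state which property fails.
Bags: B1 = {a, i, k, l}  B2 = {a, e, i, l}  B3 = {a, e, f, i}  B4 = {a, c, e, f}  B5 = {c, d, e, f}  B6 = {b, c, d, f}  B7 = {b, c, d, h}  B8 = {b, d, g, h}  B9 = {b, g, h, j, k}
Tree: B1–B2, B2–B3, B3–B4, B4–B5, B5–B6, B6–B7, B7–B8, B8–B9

No — bags containing vertex k are not connected in the tree.

A tree decomposition must satisfy three properties: every vertex lies in some bag; for every edge, both endpoints lie together in some bag; and for every vertex, the bags containing it form a connected subtree. Here bags containing vertex k are not connected in the tree, so the decomposition is invalid.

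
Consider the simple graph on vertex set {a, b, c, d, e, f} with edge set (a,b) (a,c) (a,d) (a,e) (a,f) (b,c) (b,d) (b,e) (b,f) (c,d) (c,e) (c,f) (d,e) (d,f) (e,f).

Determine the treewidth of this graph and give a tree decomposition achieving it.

A single bag containing all 6 vertices is trivially a valid decomposition of width 5. For the lower bound, the 6 vertices {a, b, c, d, e, f} are pairwise adjacent, and any tree decomposition puts a clique entirely inside one bag — forcing width ≥ 5. The upper and lower bounds meet at 5, so that is the treewidth.

Treewidth 5.
One such decomposition:
Bags: B1 = {a, b, c, d, e, f}
Tree: (single bag)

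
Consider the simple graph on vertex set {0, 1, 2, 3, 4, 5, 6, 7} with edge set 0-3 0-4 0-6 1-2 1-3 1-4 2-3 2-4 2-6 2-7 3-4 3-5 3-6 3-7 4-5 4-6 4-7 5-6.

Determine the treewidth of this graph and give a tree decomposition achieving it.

Each bag holds 4 vertices, so the decomposition has width 3, which upper-bounds the treewidth. Conversely, {0, 3, 4, 6} is a clique of size 4, and the vertices of any clique must share a bag in every tree decomposition; so some bag has ≥ 4 vertices and tw(G) ≥ 3. Therefore the treewidth is 3.

Treewidth 3.
One such decomposition:
Bags: B1 = {0, 3, 4, 6}  B2 = {2, 3, 4, 6}  B3 = {1, 2, 3, 4}  B4 = {3, 4, 5, 6}  B5 = {2, 3, 4, 7}
Tree: B1–B2, B2–B3, B2–B4, B2–B5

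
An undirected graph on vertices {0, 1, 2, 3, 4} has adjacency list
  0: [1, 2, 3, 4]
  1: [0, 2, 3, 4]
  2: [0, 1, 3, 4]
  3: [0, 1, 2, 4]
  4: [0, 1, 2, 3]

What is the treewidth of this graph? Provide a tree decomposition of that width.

With just one bag of size 5, the width is 5 − 1 = 4, so tw(G) ≤ 4. Conversely, {0, 1, 2, 3, 4} is a clique of size 5, and the vertices of any clique must share a bag in every tree decomposition; so some bag has ≥ 5 vertices and tw(G) ≥ 4. Therefore the treewidth is 4.

Treewidth 4.
Bags: B1 = {0, 1, 2, 3, 4}
Tree: (single bag)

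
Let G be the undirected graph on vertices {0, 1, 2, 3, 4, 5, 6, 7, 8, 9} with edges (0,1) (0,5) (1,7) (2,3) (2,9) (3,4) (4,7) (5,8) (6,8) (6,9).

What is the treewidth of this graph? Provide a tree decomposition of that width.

The largest bag has 3 vertices, giving width 2; this decomposition certifies tw(G) ≤ 2. For the lower bound, G contains the cycle 8–6–9–2–3–4–7–1–0–5–8, so G is not a forest; only forests have treewidth ≤ 1, hence tw(G) ≥ 2. Combining the bounds, tw(G) = 2.

Treewidth 2.
Bags: B1 = {6, 8, 9}  B2 = {2, 8, 9}  B3 = {2, 3, 8}  B4 = {3, 4, 8}  B5 = {4, 7, 8}  B6 = {1, 7, 8}  B7 = {0, 1, 8}  B8 = {0, 5, 8}
Tree: B1–B2, B2–B3, B3–B4, B4–B5, B5–B6, B6–B7, B7–B8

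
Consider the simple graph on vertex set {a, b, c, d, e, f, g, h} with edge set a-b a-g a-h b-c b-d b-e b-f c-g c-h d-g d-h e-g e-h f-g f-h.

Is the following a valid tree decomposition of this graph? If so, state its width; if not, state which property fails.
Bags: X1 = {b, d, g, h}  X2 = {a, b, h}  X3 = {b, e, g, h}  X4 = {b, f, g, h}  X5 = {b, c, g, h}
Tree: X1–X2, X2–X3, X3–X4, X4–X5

No — edge (g,a) lies in no bag.

A tree decomposition must satisfy three properties: every vertex lies in some bag; for every edge, both endpoints lie together in some bag; and for every vertex, the bags containing it form a connected subtree. Here edge (g,a) lies in no bag, so the decomposition is invalid.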